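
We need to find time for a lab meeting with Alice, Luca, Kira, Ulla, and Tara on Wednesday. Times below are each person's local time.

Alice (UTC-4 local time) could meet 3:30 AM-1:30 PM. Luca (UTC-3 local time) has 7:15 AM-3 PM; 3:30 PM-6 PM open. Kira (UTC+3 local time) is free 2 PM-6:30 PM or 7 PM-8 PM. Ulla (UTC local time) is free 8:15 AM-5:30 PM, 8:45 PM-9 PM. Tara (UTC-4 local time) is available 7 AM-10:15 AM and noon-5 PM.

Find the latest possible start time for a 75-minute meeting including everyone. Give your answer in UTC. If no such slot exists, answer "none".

13:00

Alice in UTC: 07:30-17:30 (add 4h to convert from UTC-4).
Luca in UTC: 10:15-18:00, 18:30-21:00 (add 3h to convert from UTC-3).
Kira in UTC: 11:00-15:30, 16:00-17:00 (subtract 3h to convert from UTC+3).
Ulla in UTC: 08:15-17:30, 20:45-21:00.
Tara in UTC: 11:00-14:15, 16:00-21:00 (add 4h to convert from UTC-4).
Alice ∩ Luca: 10:15-17:30.
Alice ∩ Luca ∩ Kira: 11:00-15:30, 16:00-17:00.
Alice ∩ Luca ∩ Kira ∩ Ulla: 11:00-15:30, 16:00-17:00.
Alice ∩ Luca ∩ Kira ∩ Ulla ∩ Tara: 11:00-14:15, 16:00-17:00.
The last common window of at least 75 minutes is 11:00-14:15; a 75-minute meeting can start as late as 13:00 and still end by 14:15.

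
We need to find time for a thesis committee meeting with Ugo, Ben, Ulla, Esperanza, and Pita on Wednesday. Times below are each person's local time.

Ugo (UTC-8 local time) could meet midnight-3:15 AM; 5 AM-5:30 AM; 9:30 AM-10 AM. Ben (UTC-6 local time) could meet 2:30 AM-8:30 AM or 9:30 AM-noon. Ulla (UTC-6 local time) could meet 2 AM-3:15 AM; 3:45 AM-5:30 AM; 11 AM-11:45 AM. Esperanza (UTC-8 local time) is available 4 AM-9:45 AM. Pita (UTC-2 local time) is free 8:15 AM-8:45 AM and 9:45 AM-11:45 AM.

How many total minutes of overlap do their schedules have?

0

Ugo in UTC: 08:00-11:15, 13:00-13:30, 17:30-18:00 (add 8h to convert from UTC-8).
Ben in UTC: 08:30-14:30, 15:30-18:00 (add 6h to convert from UTC-6).
Ulla in UTC: 08:00-09:15, 09:45-11:30, 17:00-17:45 (add 6h to convert from UTC-6).
Esperanza in UTC: 12:00-17:45 (add 8h to convert from UTC-8).
Pita in UTC: 10:15-10:45, 11:45-13:45 (add 2h to convert from UTC-2).
Ugo ∩ Ben: 08:30-11:15, 13:00-13:30, 17:30-18:00.
Ugo ∩ Ben ∩ Ulla: 08:30-09:15, 09:45-11:15, 17:30-17:45.
Ugo ∩ Ben ∩ Ulla ∩ Esperanza: 17:30-17:45.
Ugo ∩ Ben ∩ Ulla ∩ Esperanza ∩ Pita: ∅.
There is no time when everyone is free.
There is no common window, so the total is 0 minutes.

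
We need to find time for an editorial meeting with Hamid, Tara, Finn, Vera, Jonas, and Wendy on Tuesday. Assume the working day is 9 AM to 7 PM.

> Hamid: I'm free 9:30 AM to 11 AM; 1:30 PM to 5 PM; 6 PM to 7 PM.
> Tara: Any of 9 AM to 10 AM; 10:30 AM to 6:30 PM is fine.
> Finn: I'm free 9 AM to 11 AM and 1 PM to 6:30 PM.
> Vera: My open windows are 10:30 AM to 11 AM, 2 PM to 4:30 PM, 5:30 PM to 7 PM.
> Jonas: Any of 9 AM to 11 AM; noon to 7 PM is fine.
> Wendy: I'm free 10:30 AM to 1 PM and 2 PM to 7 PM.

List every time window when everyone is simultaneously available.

Hamid ∩ Tara: 09:30-10:00, 10:30-11:00, 13:30-17:00, 18:00-18:30.
Hamid ∩ Tara ∩ Finn: 09:30-10:00, 10:30-11:00, 13:30-17:00, 18:00-18:30.
Hamid ∩ Tara ∩ Finn ∩ Vera: 10:30-11:00, 14:00-16:30, 18:00-18:30.
Hamid ∩ Tara ∩ Finn ∩ Vera ∩ Jonas: 10:30-11:00, 14:00-16:30, 18:00-18:30.
Hamid ∩ Tara ∩ Finn ∩ Vera ∩ Jonas ∩ Wendy: 10:30-11:00, 14:00-16:30, 18:00-18:30.

10:30-11:00, 14:00-16:30, 18:00-18:30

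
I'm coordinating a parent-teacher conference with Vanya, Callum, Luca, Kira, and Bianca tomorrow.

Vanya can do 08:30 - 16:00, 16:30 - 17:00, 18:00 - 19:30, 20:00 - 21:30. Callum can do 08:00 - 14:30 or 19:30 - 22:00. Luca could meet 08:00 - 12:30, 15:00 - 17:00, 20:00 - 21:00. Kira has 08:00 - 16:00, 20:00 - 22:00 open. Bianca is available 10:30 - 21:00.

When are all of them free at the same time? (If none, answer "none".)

10:30-12:30, 20:00-21:00

Vanya ∩ Callum: 08:30-14:30, 20:00-21:30.
Vanya ∩ Callum ∩ Luca: 08:30-12:30, 20:00-21:00.
Vanya ∩ Callum ∩ Luca ∩ Kira: 08:30-12:30, 20:00-21:00.
Vanya ∩ Callum ∩ Luca ∩ Kira ∩ Bianca: 10:30-12:30, 20:00-21:00.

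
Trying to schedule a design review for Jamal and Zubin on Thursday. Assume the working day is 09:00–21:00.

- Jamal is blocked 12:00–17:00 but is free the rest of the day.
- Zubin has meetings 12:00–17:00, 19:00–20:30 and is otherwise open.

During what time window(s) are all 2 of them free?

Jamal free: 09:00-12:00, 17:00-21:00 (invert busy blocks within the working day).
Zubin free: 09:00-12:00, 17:00-19:00, 20:30-21:00 (invert busy blocks within the working day).
Jamal ∩ Zubin: 09:00-12:00, 17:00-19:00, 20:30-21:00.
So the common availability across everyone is 09:00-12:00, 17:00-19:00, 20:30-21:00.

09:00-12:00, 17:00-19:00, 20:30-21:00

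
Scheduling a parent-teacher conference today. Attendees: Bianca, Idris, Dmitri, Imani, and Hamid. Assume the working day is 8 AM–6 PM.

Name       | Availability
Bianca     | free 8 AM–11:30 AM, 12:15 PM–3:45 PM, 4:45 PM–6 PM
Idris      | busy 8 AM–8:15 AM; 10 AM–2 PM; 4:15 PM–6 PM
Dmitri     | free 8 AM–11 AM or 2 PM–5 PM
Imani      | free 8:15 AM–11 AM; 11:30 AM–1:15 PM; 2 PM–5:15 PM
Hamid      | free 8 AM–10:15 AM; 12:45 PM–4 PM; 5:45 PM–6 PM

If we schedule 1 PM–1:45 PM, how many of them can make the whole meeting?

2

Bianca free: 08:00-11:30, 12:15-15:45, 16:45-18:00.
Idris free: 08:15-10:00, 14:00-16:15 (invert busy blocks within the working day).
Dmitri free: 08:00-11:00, 14:00-17:00.
Imani free: 08:15-11:00, 11:30-13:15, 14:00-17:15.
Hamid free: 08:00-10:15, 12:45-16:00, 17:45-18:00.
Bianca and Hamid can make the full 13:00-13:45 slot — that's 2.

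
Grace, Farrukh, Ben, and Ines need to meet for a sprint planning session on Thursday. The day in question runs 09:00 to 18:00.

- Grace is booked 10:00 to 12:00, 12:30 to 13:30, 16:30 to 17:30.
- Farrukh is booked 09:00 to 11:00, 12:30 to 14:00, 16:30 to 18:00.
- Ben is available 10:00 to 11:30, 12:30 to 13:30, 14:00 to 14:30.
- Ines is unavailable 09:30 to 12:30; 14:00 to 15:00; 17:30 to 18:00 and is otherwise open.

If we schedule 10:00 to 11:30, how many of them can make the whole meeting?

Grace free: 09:00-10:00, 12:00-12:30, 13:30-16:30, 17:30-18:00 (invert busy blocks within the working day).
Farrukh free: 11:00-12:30, 14:00-16:30 (invert busy blocks within the working day).
Ben free: 10:00-11:30, 12:30-13:30, 14:00-14:30.
Ines free: 09:00-09:30, 12:30-14:00, 15:00-17:30 (invert busy blocks within the working day).
Ben can make the full 10:00-11:30 slot — that's 1.

1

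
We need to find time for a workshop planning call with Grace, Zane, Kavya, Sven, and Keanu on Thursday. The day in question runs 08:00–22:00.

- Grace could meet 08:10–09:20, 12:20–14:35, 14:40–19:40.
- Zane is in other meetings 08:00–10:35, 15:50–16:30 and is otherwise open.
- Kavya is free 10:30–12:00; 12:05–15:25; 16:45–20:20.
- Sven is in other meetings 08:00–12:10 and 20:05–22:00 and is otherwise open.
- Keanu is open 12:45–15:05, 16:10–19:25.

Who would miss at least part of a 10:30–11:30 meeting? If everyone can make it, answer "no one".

Grace free: 08:10-09:20, 12:20-14:35, 14:40-19:40.
Zane free: 10:35-15:50, 16:30-22:00 (invert busy blocks within the working day).
Kavya free: 10:30-12:00, 12:05-15:25, 16:45-20:20.
Sven free: 12:10-20:05 (invert busy blocks within the working day).
Keanu free: 12:45-15:05, 16:10-19:25.
Grace: not fully free for 10:30-11:30. Zane: not fully free for 10:30-11:30. Kavya: free for 10:30-11:30. Sven: not fully free for 10:30-11:30. Keanu: not fully free for 10:30-11:30.

Grace, Keanu, Sven, Zane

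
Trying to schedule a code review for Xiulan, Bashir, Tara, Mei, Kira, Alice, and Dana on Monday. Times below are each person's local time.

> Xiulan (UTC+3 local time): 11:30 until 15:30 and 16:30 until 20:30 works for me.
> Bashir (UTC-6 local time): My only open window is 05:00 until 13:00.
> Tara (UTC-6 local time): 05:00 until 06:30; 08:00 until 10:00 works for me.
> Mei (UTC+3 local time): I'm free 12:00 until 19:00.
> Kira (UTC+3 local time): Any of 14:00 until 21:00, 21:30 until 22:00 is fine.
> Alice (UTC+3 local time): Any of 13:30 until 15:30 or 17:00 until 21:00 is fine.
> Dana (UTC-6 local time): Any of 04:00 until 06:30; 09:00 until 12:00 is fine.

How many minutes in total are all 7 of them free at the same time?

150

Xiulan in UTC: 08:30-12:30, 13:30-17:30 (subtract 3h to convert from UTC+3).
Bashir in UTC: 11:00-19:00 (add 6h to convert from UTC-6).
Tara in UTC: 11:00-12:30, 14:00-16:00 (add 6h to convert from UTC-6).
Mei in UTC: 09:00-16:00 (subtract 3h to convert from UTC+3).
Kira in UTC: 11:00-18:00, 18:30-19:00 (subtract 3h to convert from UTC+3).
Alice in UTC: 10:30-12:30, 14:00-18:00 (subtract 3h to convert from UTC+3).
Dana in UTC: 10:00-12:30, 15:00-18:00 (add 6h to convert from UTC-6).
Xiulan ∩ Bashir: 11:00-12:30, 13:30-17:30.
Xiulan ∩ Bashir ∩ Tara: 11:00-12:30, 14:00-16:00.
Xiulan ∩ Bashir ∩ Tara ∩ Mei: 11:00-12:30, 14:00-16:00.
Xiulan ∩ Bashir ∩ Tara ∩ Mei ∩ Kira: 11:00-12:30, 14:00-16:00.
Xiulan ∩ Bashir ∩ Tara ∩ Mei ∩ Kira ∩ Alice: 11:00-12:30, 14:00-16:00.
Xiulan ∩ Bashir ∩ Tara ∩ Mei ∩ Kira ∩ Alice ∩ Dana: 11:00-12:30, 15:00-16:00.
Those are the intersection windows.
Summing the common windows: 90 + 60 = 150 minutes.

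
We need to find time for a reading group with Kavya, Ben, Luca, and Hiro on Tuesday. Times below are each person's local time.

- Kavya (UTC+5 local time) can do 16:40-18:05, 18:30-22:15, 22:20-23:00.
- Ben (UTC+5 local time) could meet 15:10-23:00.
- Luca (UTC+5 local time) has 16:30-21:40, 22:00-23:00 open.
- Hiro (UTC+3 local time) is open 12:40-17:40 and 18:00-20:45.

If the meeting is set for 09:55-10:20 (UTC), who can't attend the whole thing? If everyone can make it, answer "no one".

Ben, Kavya, Luca

Kavya in UTC: 11:40-13:05, 13:30-17:15, 17:20-18:00 (subtract 5h to convert from UTC+5).
Ben in UTC: 10:10-18:00 (subtract 5h to convert from UTC+5).
Luca in UTC: 11:30-16:40, 17:00-18:00 (subtract 5h to convert from UTC+5).
Hiro in UTC: 09:40-14:40, 15:00-17:45 (subtract 3h to convert from UTC+3).
Kavya: not fully free for 09:55-10:20. Ben: not fully free for 09:55-10:20. Luca: not fully free for 09:55-10:20. Hiro: free for 09:55-10:20.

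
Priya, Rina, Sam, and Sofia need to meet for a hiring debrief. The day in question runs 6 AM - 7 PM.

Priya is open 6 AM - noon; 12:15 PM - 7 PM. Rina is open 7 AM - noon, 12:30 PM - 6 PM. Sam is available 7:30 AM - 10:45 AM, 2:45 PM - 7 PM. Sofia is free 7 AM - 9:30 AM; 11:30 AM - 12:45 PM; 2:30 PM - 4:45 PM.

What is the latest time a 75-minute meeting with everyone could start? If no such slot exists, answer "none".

Priya ∩ Rina: 07:00-12:00, 12:30-18:00.
Priya ∩ Rina ∩ Sam: 07:30-10:45, 14:45-18:00.
Priya ∩ Rina ∩ Sam ∩ Sofia: 07:30-09:30, 14:45-16:45.
The last common window of at least 75 minutes is 14:45-16:45; a 75-minute meeting can start as late as 15:30 and still end by 16:45.

15:30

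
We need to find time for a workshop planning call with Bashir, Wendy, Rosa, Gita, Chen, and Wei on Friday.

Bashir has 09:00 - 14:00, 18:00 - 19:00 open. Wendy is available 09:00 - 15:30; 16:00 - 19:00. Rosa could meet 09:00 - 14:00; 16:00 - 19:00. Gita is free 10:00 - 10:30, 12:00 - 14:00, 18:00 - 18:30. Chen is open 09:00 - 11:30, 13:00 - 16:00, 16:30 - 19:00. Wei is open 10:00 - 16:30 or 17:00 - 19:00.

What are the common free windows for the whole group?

Bashir ∩ Wendy: 09:00-14:00, 18:00-19:00.
Bashir ∩ Wendy ∩ Rosa: 09:00-14:00, 18:00-19:00.
Bashir ∩ Wendy ∩ Rosa ∩ Gita: 10:00-10:30, 12:00-14:00, 18:00-18:30.
Bashir ∩ Wendy ∩ Rosa ∩ Gita ∩ Chen: 10:00-10:30, 13:00-14:00, 18:00-18:30.
Bashir ∩ Wendy ∩ Rosa ∩ Gita ∩ Chen ∩ Wei: 10:00-10:30, 13:00-14:00, 18:00-18:30.

10:00-10:30, 13:00-14:00, 18:00-18:30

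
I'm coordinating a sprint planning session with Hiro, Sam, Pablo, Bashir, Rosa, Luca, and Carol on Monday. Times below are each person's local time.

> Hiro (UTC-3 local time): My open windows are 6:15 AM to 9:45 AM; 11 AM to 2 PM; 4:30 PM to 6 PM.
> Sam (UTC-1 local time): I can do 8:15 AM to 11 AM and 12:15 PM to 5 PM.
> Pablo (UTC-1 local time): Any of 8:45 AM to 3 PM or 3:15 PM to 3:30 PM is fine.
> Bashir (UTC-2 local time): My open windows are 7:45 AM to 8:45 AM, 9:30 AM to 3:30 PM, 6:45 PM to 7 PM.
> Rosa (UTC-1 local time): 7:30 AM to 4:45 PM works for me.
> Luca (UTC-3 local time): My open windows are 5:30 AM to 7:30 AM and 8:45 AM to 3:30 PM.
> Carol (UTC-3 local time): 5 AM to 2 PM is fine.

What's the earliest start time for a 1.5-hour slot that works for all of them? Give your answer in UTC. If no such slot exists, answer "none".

Hiro in UTC: 09:15-12:45, 14:00-17:00, 19:30-21:00 (add 3h to convert from UTC-3).
Sam in UTC: 09:15-12:00, 13:15-18:00 (add 1h to convert from UTC-1).
Pablo in UTC: 09:45-16:00, 16:15-16:30 (add 1h to convert from UTC-1).
Bashir in UTC: 09:45-10:45, 11:30-17:30, 20:45-21:00 (add 2h to convert from UTC-2).
Rosa in UTC: 08:30-17:45 (add 1h to convert from UTC-1).
Luca in UTC: 08:30-10:30, 11:45-18:30 (add 3h to convert from UTC-3).
Carol in UTC: 08:00-17:00 (add 3h to convert from UTC-3).
Hiro ∩ Sam: 09:15-12:00, 14:00-17:00.
Hiro ∩ Sam ∩ Pablo: 09:45-12:00, 14:00-16:00, 16:15-16:30.
Hiro ∩ Sam ∩ Pablo ∩ Bashir: 09:45-10:45, 11:30-12:00, 14:00-16:00, 16:15-16:30.
Hiro ∩ Sam ∩ Pablo ∩ Bashir ∩ Rosa: 09:45-10:45, 11:30-12:00, 14:00-16:00, 16:15-16:30.
Hiro ∩ Sam ∩ Pablo ∩ Bashir ∩ Rosa ∩ Luca: 09:45-10:30, 11:45-12:00, 14:00-16:00, 16:15-16:30.
Hiro ∩ Sam ∩ Pablo ∩ Bashir ∩ Rosa ∩ Luca ∩ Carol: 09:45-10:30, 11:45-12:00, 14:00-16:00, 16:15-16:30.
The first common window of at least 90 minutes is 14:00-16:00, so the earliest start is 14:00.

14:00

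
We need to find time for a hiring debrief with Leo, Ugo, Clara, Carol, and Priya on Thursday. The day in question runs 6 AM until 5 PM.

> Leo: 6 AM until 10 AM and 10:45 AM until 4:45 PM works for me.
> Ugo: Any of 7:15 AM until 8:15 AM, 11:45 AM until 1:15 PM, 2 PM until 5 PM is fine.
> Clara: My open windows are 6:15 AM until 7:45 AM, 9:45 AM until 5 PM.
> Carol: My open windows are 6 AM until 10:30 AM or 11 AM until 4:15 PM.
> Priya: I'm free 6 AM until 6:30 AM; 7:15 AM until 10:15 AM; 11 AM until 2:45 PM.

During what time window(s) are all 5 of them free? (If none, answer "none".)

07:15-07:45, 11:45-13:15, 14:00-14:45

Leo ∩ Ugo: 07:15-08:15, 11:45-13:15, 14:00-16:45.
Leo ∩ Ugo ∩ Clara: 07:15-07:45, 11:45-13:15, 14:00-16:45.
Leo ∩ Ugo ∩ Clara ∩ Carol: 07:15-07:45, 11:45-13:15, 14:00-16:15.
Leo ∩ Ugo ∩ Clara ∩ Carol ∩ Priya: 07:15-07:45, 11:45-13:15, 14:00-14:45.
Those are the intersection windows.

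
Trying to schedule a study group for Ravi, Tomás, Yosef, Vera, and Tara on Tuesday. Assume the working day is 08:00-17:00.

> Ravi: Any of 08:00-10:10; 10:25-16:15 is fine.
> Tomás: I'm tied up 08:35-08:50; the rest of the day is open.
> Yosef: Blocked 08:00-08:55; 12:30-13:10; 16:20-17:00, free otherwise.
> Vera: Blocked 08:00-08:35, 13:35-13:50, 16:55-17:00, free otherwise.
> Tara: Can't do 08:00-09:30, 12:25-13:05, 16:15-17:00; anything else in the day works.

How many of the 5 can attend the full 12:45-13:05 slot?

Ravi free: 08:00-10:10, 10:25-16:15.
Tomás free: 08:00-08:35, 08:50-17:00 (invert busy blocks within the working day).
Yosef free: 08:55-12:30, 13:10-16:20 (invert busy blocks within the working day).
Vera free: 08:35-13:35, 13:50-16:55 (invert busy blocks within the working day).
Tara free: 09:30-12:25, 13:05-16:15 (invert busy blocks within the working day).
Ravi, Tomás, and Vera can make the full 12:45-13:05 slot — that's 3.

3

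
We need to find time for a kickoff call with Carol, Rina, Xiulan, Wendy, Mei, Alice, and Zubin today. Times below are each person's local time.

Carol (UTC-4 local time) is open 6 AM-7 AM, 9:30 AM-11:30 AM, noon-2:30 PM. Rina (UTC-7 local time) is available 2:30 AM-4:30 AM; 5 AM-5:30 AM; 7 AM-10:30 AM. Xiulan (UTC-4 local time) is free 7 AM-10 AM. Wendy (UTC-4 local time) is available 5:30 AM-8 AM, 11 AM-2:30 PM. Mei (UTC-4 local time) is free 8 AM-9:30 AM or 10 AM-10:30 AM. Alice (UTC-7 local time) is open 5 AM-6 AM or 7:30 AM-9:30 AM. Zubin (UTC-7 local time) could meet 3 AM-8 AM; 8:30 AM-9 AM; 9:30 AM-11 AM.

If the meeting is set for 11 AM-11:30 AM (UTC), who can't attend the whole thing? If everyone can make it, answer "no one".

Carol in UTC: 10:00-11:00, 13:30-15:30, 16:00-18:30 (add 4h to convert from UTC-4).
Rina in UTC: 09:30-11:30, 12:00-12:30, 14:00-17:30 (add 7h to convert from UTC-7).
Xiulan in UTC: 11:00-14:00 (add 4h to convert from UTC-4).
Wendy in UTC: 09:30-12:00, 15:00-18:30 (add 4h to convert from UTC-4).
Mei in UTC: 12:00-13:30, 14:00-14:30 (add 4h to convert from UTC-4).
Alice in UTC: 12:00-13:00, 14:30-16:30 (add 7h to convert from UTC-7).
Zubin in UTC: 10:00-15:00, 15:30-16:00, 16:30-18:00 (add 7h to convert from UTC-7).
Carol: not fully free for 11:00-11:30. Rina: free for 11:00-11:30. Xiulan: free for 11:00-11:30. Wendy: free for 11:00-11:30. Mei: not fully free for 11:00-11:30. Alice: not fully free for 11:00-11:30. Zubin: free for 11:00-11:30.

Alice, Carol, Mei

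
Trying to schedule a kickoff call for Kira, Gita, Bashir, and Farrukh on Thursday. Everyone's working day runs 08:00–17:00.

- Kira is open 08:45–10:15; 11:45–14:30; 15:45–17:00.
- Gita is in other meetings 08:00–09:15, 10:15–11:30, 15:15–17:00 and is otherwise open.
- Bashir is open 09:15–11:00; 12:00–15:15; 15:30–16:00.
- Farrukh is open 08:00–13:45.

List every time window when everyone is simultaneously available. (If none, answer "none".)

Kira free: 08:45-10:15, 11:45-14:30, 15:45-17:00.
Gita free: 09:15-10:15, 11:30-15:15 (invert busy blocks within the working day).
Bashir free: 09:15-11:00, 12:00-15:15, 15:30-16:00.
Farrukh free: 08:00-13:45.
Kira ∩ Gita: 09:15-10:15, 11:45-14:30.
Kira ∩ Gita ∩ Bashir: 09:15-10:15, 12:00-14:30.
Kira ∩ Gita ∩ Bashir ∩ Farrukh: 09:15-10:15, 12:00-13:45.

09:15-10:15, 12:00-13:45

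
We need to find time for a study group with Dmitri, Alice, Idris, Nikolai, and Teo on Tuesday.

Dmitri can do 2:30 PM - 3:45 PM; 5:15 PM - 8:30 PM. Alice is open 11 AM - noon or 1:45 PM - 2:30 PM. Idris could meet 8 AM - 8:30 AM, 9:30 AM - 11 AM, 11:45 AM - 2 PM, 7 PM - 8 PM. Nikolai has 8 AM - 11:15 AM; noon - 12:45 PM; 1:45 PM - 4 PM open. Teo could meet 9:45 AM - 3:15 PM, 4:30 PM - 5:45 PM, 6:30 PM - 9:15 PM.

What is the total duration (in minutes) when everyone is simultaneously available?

0

Dmitri ∩ Alice: ∅.
Dmitri ∩ Alice ∩ Idris: ∅.
Dmitri ∩ Alice ∩ Idris ∩ Nikolai: ∅.
Dmitri ∩ Alice ∩ Idris ∩ Nikolai ∩ Teo: ∅.
There is no time when everyone is free.
There is no common window, so the total is 0 minutes.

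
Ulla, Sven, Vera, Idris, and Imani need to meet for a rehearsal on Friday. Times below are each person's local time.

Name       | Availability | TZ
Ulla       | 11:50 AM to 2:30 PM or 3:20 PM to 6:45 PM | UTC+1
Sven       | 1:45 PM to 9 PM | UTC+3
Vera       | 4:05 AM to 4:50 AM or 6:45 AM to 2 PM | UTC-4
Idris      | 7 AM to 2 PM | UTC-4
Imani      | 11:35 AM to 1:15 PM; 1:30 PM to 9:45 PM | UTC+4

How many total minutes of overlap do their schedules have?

Ulla in UTC: 10:50-13:30, 14:20-17:45 (subtract 1h to convert from UTC+1).
Sven in UTC: 10:45-18:00 (subtract 3h to convert from UTC+3).
Vera in UTC: 08:05-08:50, 10:45-18:00 (add 4h to convert from UTC-4).
Idris in UTC: 11:00-18:00 (add 4h to convert from UTC-4).
Imani in UTC: 07:35-09:15, 09:30-17:45 (subtract 4h to convert from UTC+4).
Ulla ∩ Sven: 10:50-13:30, 14:20-17:45.
Ulla ∩ Sven ∩ Vera: 10:50-13:30, 14:20-17:45.
Ulla ∩ Sven ∩ Vera ∩ Idris: 11:00-13:30, 14:20-17:45.
Ulla ∩ Sven ∩ Vera ∩ Idris ∩ Imani: 11:00-13:30, 14:20-17:45.
Those are the intersection windows.
Summing the common windows: 150 + 205 = 355 minutes.

355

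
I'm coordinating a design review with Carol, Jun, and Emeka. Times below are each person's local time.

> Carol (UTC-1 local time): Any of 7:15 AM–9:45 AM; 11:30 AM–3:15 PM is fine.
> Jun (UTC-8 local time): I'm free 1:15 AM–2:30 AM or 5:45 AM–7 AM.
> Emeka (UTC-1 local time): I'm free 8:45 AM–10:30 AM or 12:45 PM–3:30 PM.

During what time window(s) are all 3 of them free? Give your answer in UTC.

09:45-10:30, 13:45-15:00

Carol in UTC: 08:15-10:45, 12:30-16:15 (add 1h to convert from UTC-1).
Jun in UTC: 09:15-10:30, 13:45-15:00 (add 8h to convert from UTC-8).
Emeka in UTC: 09:45-11:30, 13:45-16:30 (add 1h to convert from UTC-1).
Carol ∩ Jun: 09:15-10:30, 13:45-15:00.
Carol ∩ Jun ∩ Emeka: 09:45-10:30, 13:45-15:00.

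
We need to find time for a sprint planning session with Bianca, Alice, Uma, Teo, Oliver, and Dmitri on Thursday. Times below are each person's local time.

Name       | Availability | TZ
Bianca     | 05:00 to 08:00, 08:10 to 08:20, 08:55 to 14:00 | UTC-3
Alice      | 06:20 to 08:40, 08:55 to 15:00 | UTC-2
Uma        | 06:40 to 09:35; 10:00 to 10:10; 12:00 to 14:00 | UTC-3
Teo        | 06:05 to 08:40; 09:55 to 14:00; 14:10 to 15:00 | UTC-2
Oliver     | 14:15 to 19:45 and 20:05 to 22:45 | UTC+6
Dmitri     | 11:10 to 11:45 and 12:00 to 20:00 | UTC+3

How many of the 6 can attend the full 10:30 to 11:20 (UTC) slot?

3

Bianca in UTC: 08:00-11:00, 11:10-11:20, 11:55-17:00 (add 3h to convert from UTC-3).
Alice in UTC: 08:20-10:40, 10:55-17:00 (add 2h to convert from UTC-2).
Uma in UTC: 09:40-12:35, 13:00-13:10, 15:00-17:00 (add 3h to convert from UTC-3).
Teo in UTC: 08:05-10:40, 11:55-16:00, 16:10-17:00 (add 2h to convert from UTC-2).
Oliver in UTC: 08:15-13:45, 14:05-16:45 (subtract 6h to convert from UTC+6).
Dmitri in UTC: 08:10-08:45, 09:00-17:00 (subtract 3h to convert from UTC+3).
Uma, Oliver, and Dmitri can make the full 10:30-11:20 slot — that's 3.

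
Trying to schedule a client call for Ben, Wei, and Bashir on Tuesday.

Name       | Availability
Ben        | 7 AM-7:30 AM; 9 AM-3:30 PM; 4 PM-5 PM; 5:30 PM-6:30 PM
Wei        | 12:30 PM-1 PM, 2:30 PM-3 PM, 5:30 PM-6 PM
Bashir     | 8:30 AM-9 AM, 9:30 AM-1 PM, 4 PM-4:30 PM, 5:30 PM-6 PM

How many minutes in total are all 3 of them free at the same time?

Ben ∩ Wei: 12:30-13:00, 14:30-15:00, 17:30-18:00.
Ben ∩ Wei ∩ Bashir: 12:30-13:00, 17:30-18:00.
Summing the common windows: 30 + 30 = 60 minutes.

60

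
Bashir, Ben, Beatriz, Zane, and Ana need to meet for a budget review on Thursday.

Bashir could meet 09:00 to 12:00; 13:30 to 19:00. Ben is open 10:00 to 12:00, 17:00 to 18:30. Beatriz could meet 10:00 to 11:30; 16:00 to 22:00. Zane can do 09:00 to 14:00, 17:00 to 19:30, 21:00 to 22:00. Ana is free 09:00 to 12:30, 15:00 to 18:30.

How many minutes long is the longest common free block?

Bashir ∩ Ben: 10:00-12:00, 17:00-18:30.
Bashir ∩ Ben ∩ Beatriz: 10:00-11:30, 17:00-18:30.
Bashir ∩ Ben ∩ Beatriz ∩ Zane: 10:00-11:30, 17:00-18:30.
Bashir ∩ Ben ∩ Beatriz ∩ Zane ∩ Ana: 10:00-11:30, 17:00-18:30.
The longest is 10:00-11:30 at 90 minutes.

90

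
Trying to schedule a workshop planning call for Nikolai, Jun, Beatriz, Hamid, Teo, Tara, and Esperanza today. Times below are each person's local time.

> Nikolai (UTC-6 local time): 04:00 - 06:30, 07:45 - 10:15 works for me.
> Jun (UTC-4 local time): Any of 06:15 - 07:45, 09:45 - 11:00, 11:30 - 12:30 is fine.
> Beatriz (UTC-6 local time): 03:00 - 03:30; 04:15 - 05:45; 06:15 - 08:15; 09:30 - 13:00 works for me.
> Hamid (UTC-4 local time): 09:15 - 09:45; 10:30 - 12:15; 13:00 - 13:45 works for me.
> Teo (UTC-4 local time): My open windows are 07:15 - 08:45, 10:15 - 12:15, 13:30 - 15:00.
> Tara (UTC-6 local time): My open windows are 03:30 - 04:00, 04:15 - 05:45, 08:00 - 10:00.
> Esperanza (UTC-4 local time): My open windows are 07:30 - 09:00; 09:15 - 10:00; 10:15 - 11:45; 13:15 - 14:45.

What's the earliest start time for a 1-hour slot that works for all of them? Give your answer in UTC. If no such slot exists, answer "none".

Nikolai in UTC: 10:00-12:30, 13:45-16:15 (add 6h to convert from UTC-6).
Jun in UTC: 10:15-11:45, 13:45-15:00, 15:30-16:30 (add 4h to convert from UTC-4).
Beatriz in UTC: 09:00-09:30, 10:15-11:45, 12:15-14:15, 15:30-19:00 (add 6h to convert from UTC-6).
Hamid in UTC: 13:15-13:45, 14:30-16:15, 17:00-17:45 (add 4h to convert from UTC-4).
Teo in UTC: 11:15-12:45, 14:15-16:15, 17:30-19:00 (add 4h to convert from UTC-4).
Tara in UTC: 09:30-10:00, 10:15-11:45, 14:00-16:00 (add 6h to convert from UTC-6).
Esperanza in UTC: 11:30-13:00, 13:15-14:00, 14:15-15:45, 17:15-18:45 (add 4h to convert from UTC-4).
Nikolai ∩ Jun: 10:15-11:45, 13:45-15:00, 15:30-16:15.
Nikolai ∩ Jun ∩ Beatriz: 10:15-11:45, 13:45-14:15, 15:30-16:15.
Nikolai ∩ Jun ∩ Beatriz ∩ Hamid: 15:30-16:15.
Nikolai ∩ Jun ∩ Beatriz ∩ Hamid ∩ Teo: 15:30-16:15.
Nikolai ∩ Jun ∩ Beatriz ∩ Hamid ∩ Teo ∩ Tara: 15:30-16:00.
Nikolai ∩ Jun ∩ Beatriz ∩ Hamid ∩ Teo ∩ Tara ∩ Esperanza: 15:30-15:45.
No common window is at least 60 minutes long.

none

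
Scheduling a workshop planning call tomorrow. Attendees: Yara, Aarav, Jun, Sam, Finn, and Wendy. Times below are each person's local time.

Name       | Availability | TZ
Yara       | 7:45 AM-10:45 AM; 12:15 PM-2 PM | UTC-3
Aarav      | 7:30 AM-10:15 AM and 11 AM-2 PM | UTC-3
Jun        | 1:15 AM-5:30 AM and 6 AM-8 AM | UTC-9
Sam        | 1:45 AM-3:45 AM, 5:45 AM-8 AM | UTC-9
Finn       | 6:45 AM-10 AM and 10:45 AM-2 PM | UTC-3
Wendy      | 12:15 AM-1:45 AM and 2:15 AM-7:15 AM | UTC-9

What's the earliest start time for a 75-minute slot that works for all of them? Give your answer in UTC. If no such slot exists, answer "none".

Yara in UTC: 10:45-13:45, 15:15-17:00 (add 3h to convert from UTC-3).
Aarav in UTC: 10:30-13:15, 14:00-17:00 (add 3h to convert from UTC-3).
Jun in UTC: 10:15-14:30, 15:00-17:00 (add 9h to convert from UTC-9).
Sam in UTC: 10:45-12:45, 14:45-17:00 (add 9h to convert from UTC-9).
Finn in UTC: 09:45-13:00, 13:45-17:00 (add 3h to convert from UTC-3).
Wendy in UTC: 09:15-10:45, 11:15-16:15 (add 9h to convert from UTC-9).
Yara ∩ Aarav: 10:45-13:15, 15:15-17:00.
Yara ∩ Aarav ∩ Jun: 10:45-13:15, 15:15-17:00.
Yara ∩ Aarav ∩ Jun ∩ Sam: 10:45-12:45, 15:15-17:00.
Yara ∩ Aarav ∩ Jun ∩ Sam ∩ Finn: 10:45-12:45, 15:15-17:00.
Yara ∩ Aarav ∩ Jun ∩ Sam ∩ Finn ∩ Wendy: 11:15-12:45, 15:15-16:15.
So the common availability across everyone is 11:15-12:45, 15:15-16:15.
The first common window of at least 75 minutes is 11:15-12:45, so the earliest start is 11:15.

11:15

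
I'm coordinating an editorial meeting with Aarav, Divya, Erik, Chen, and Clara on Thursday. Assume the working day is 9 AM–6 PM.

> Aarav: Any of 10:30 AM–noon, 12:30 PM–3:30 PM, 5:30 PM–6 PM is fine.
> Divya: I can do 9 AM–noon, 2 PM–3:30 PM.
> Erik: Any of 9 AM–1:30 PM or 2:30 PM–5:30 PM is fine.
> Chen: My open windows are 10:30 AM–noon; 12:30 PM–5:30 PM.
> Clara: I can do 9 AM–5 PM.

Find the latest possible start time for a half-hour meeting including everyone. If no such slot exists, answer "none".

Aarav ∩ Divya: 10:30-12:00, 14:00-15:30.
Aarav ∩ Divya ∩ Erik: 10:30-12:00, 14:30-15:30.
Aarav ∩ Divya ∩ Erik ∩ Chen: 10:30-12:00, 14:30-15:30.
Aarav ∩ Divya ∩ Erik ∩ Chen ∩ Clara: 10:30-12:00, 14:30-15:30.
The last common window of at least 30 minutes is 14:30-15:30; a 30-minute meeting can start as late as 15:00 and still end by 15:30.

15:00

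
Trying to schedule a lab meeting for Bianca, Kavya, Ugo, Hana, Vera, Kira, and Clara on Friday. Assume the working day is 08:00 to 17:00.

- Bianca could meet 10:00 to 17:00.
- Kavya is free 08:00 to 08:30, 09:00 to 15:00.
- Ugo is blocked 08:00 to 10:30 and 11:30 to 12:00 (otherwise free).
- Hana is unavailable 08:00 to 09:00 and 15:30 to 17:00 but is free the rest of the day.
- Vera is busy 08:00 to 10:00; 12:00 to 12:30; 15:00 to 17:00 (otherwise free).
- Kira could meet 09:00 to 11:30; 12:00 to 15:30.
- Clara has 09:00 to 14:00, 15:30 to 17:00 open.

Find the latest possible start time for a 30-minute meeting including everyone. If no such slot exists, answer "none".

13:30

Bianca free: 10:00-17:00.
Kavya free: 08:00-08:30, 09:00-15:00.
Ugo free: 10:30-11:30, 12:00-17:00 (invert busy blocks within the working day).
Hana free: 09:00-15:30 (invert busy blocks within the working day).
Vera free: 10:00-12:00, 12:30-15:00 (invert busy blocks within the working day).
Kira free: 09:00-11:30, 12:00-15:30.
Clara free: 09:00-14:00, 15:30-17:00.
Bianca ∩ Kavya: 10:00-15:00.
Bianca ∩ Kavya ∩ Ugo: 10:30-11:30, 12:00-15:00.
Bianca ∩ Kavya ∩ Ugo ∩ Hana: 10:30-11:30, 12:00-15:00.
Bianca ∩ Kavya ∩ Ugo ∩ Hana ∩ Vera: 10:30-11:30, 12:30-15:00.
Bianca ∩ Kavya ∩ Ugo ∩ Hana ∩ Vera ∩ Kira: 10:30-11:30, 12:30-15:00.
Bianca ∩ Kavya ∩ Ugo ∩ Hana ∩ Vera ∩ Kira ∩ Clara: 10:30-11:30, 12:30-14:00.
The last common window of at least 30 minutes is 12:30-14:00; a 30-minute meeting can start as late as 13:30 and still end by 14:00.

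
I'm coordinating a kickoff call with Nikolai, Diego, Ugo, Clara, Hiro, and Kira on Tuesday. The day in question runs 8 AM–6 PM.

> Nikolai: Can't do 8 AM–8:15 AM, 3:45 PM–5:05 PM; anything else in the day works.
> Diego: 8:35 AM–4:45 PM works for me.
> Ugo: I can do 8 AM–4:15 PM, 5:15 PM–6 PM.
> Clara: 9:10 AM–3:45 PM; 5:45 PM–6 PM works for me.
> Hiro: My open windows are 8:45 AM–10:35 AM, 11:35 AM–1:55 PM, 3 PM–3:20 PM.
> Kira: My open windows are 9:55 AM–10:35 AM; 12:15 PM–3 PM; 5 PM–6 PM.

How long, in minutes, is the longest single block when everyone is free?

100

Nikolai free: 08:15-15:45, 17:05-18:00 (invert busy blocks within the working day).
Diego free: 08:35-16:45.
Ugo free: 08:00-16:15, 17:15-18:00.
Clara free: 09:10-15:45, 17:45-18:00.
Hiro free: 08:45-10:35, 11:35-13:55, 15:00-15:20.
Kira free: 09:55-10:35, 12:15-15:00, 17:00-18:00.
Nikolai ∩ Diego: 08:35-15:45.
Nikolai ∩ Diego ∩ Ugo: 08:35-15:45.
Nikolai ∩ Diego ∩ Ugo ∩ Clara: 09:10-15:45.
Nikolai ∩ Diego ∩ Ugo ∩ Clara ∩ Hiro: 09:10-10:35, 11:35-13:55, 15:00-15:20.
Nikolai ∩ Diego ∩ Ugo ∩ Clara ∩ Hiro ∩ Kira: 09:55-10:35, 12:15-13:55.
The longest is 12:15-13:55 at 100 minutes.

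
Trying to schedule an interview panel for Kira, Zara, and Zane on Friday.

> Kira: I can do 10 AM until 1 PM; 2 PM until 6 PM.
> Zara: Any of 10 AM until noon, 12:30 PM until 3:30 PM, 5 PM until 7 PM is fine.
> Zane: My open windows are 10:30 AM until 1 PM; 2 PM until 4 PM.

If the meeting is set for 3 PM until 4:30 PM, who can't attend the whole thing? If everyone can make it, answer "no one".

Zane, Zara

Kira: free for 15:00-16:30. Zara: not fully free for 15:00-16:30. Zane: not fully free for 15:00-16:30.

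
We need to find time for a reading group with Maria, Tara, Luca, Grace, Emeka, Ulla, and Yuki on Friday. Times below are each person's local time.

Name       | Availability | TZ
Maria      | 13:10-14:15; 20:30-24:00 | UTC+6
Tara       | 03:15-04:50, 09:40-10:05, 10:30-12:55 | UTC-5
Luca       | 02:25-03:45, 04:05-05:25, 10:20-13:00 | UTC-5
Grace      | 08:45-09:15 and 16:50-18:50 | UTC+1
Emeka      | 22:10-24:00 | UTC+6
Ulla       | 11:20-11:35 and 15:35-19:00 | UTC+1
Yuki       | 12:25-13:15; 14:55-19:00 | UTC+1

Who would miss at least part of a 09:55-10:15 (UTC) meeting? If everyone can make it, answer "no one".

Maria in UTC: 07:10-08:15, 14:30-18:00 (subtract 6h to convert from UTC+6).
Tara in UTC: 08:15-09:50, 14:40-15:05, 15:30-17:55 (add 5h to convert from UTC-5).
Luca in UTC: 07:25-08:45, 09:05-10:25, 15:20-18:00 (add 5h to convert from UTC-5).
Grace in UTC: 07:45-08:15, 15:50-17:50 (subtract 1h to convert from UTC+1).
Emeka in UTC: 16:10-18:00 (subtract 6h to convert from UTC+6).
Ulla in UTC: 10:20-10:35, 14:35-18:00 (subtract 1h to convert from UTC+1).
Yuki in UTC: 11:25-12:15, 13:55-18:00 (subtract 1h to convert from UTC+1).
Maria: not fully free for 09:55-10:15. Tara: not fully free for 09:55-10:15. Luca: free for 09:55-10:15. Grace: not fully free for 09:55-10:15. Emeka: not fully free for 09:55-10:15. Ulla: not fully free for 09:55-10:15. Yuki: not fully free for 09:55-10:15.

Emeka, Grace, Maria, Tara, Ulla, Yuki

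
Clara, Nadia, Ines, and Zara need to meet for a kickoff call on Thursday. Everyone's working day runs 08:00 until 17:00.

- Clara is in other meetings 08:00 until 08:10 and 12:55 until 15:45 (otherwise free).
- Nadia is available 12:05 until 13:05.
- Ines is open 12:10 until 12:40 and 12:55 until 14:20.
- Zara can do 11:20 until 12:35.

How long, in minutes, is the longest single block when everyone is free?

Clara free: 08:10-12:55, 15:45-17:00 (invert busy blocks within the working day).
Nadia free: 12:05-13:05.
Ines free: 12:10-12:40, 12:55-14:20.
Zara free: 11:20-12:35.
Clara ∩ Nadia: 12:05-12:55.
Clara ∩ Nadia ∩ Ines: 12:10-12:40.
Clara ∩ Nadia ∩ Ines ∩ Zara: 12:10-12:35.
The longest is 12:10-12:35 at 25 minutes.

25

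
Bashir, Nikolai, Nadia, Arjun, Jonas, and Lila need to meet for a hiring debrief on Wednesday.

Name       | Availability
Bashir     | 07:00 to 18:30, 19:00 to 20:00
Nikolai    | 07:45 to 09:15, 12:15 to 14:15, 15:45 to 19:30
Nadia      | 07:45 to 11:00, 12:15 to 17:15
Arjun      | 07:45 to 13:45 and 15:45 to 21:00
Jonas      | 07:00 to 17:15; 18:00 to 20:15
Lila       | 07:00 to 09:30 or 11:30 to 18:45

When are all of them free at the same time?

07:45-09:15, 12:15-13:45, 15:45-17:15

Bashir ∩ Nikolai: 07:45-09:15, 12:15-14:15, 15:45-18:30, 19:00-19:30.
Bashir ∩ Nikolai ∩ Nadia: 07:45-09:15, 12:15-14:15, 15:45-17:15.
Bashir ∩ Nikolai ∩ Nadia ∩ Arjun: 07:45-09:15, 12:15-13:45, 15:45-17:15.
Bashir ∩ Nikolai ∩ Nadia ∩ Arjun ∩ Jonas: 07:45-09:15, 12:15-13:45, 15:45-17:15.
Bashir ∩ Nikolai ∩ Nadia ∩ Arjun ∩ Jonas ∩ Lila: 07:45-09:15, 12:15-13:45, 15:45-17:15.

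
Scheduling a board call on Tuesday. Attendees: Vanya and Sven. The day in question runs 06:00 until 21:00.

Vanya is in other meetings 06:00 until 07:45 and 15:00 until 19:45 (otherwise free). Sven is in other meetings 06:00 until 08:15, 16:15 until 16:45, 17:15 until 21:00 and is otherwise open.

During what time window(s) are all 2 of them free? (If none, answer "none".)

Vanya free: 07:45-15:00, 19:45-21:00 (invert busy blocks within the working day).
Sven free: 08:15-16:15, 16:45-17:15 (invert busy blocks within the working day).
Vanya ∩ Sven: 08:15-15:00.
Those are the intersection windows.

08:15-15:00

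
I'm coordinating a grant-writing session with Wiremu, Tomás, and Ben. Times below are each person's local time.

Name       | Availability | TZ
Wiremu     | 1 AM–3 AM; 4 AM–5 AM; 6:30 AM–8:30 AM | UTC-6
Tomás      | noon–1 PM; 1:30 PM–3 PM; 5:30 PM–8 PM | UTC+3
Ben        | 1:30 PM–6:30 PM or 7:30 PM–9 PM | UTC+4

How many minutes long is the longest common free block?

30

Wiremu in UTC: 07:00-09:00, 10:00-11:00, 12:30-14:30 (add 6h to convert from UTC-6).
Tomás in UTC: 09:00-10:00, 10:30-12:00, 14:30-17:00 (subtract 3h to convert from UTC+3).
Ben in UTC: 09:30-14:30, 15:30-17:00 (subtract 4h to convert from UTC+4).
Wiremu ∩ Tomás: 10:30-11:00.
Wiremu ∩ Tomás ∩ Ben: 10:30-11:00.
The longest is 10:30-11:00 at 30 minutes.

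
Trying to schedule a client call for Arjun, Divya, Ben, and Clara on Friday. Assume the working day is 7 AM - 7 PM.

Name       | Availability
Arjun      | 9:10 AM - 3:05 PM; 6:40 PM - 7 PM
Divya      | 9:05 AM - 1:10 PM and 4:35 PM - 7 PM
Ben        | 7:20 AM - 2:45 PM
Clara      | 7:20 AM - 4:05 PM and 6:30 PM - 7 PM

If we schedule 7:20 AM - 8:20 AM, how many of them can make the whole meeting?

2

Ben and Clara can make the full 07:20-08:20 slot — that's 2.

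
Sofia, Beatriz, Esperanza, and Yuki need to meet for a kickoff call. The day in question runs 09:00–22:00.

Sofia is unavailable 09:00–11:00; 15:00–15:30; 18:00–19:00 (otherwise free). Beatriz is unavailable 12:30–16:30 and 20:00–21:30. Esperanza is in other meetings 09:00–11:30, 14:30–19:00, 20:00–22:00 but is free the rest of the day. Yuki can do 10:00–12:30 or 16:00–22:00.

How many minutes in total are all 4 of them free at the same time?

Sofia free: 11:00-15:00, 15:30-18:00, 19:00-22:00 (invert busy blocks within the working day).
Beatriz free: 09:00-12:30, 16:30-20:00, 21:30-22:00 (invert busy blocks within the working day).
Esperanza free: 11:30-14:30, 19:00-20:00 (invert busy blocks within the working day).
Yuki free: 10:00-12:30, 16:00-22:00.
Sofia ∩ Beatriz: 11:00-12:30, 16:30-18:00, 19:00-20:00, 21:30-22:00.
Sofia ∩ Beatriz ∩ Esperanza: 11:30-12:30, 19:00-20:00.
Sofia ∩ Beatriz ∩ Esperanza ∩ Yuki: 11:30-12:30, 19:00-20:00.
Summing the common windows: 60 + 60 = 120 minutes.

120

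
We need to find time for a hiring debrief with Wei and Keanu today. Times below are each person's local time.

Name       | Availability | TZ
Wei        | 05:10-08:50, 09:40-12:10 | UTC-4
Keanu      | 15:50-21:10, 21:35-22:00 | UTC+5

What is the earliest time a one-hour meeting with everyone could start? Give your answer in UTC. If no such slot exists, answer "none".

10:50

Wei in UTC: 09:10-12:50, 13:40-16:10 (add 4h to convert from UTC-4).
Keanu in UTC: 10:50-16:10, 16:35-17:00 (subtract 5h to convert from UTC+5).
Wei ∩ Keanu: 10:50-12:50, 13:40-16:10.
So the common availability across everyone is 10:50-12:50, 13:40-16:10.
The first common window of at least 60 minutes is 10:50-12:50, so the earliest start is 10:50.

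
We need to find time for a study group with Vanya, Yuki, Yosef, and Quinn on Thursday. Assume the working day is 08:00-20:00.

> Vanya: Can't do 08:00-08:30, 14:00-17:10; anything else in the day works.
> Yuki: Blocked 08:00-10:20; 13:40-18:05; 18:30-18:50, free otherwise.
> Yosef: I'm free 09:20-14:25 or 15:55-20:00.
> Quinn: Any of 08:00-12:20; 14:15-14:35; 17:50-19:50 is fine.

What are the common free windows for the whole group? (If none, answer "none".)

Vanya free: 08:30-14:00, 17:10-20:00 (invert busy blocks within the working day).
Yuki free: 10:20-13:40, 18:05-18:30, 18:50-20:00 (invert busy blocks within the working day).
Yosef free: 09:20-14:25, 15:55-20:00.
Quinn free: 08:00-12:20, 14:15-14:35, 17:50-19:50.
Vanya ∩ Yuki: 10:20-13:40, 18:05-18:30, 18:50-20:00.
Vanya ∩ Yuki ∩ Yosef: 10:20-13:40, 18:05-18:30, 18:50-20:00.
Vanya ∩ Yuki ∩ Yosef ∩ Quinn: 10:20-12:20, 18:05-18:30, 18:50-19:50.
Those are the intersection windows.

10:20-12:20, 18:05-18:30, 18:50-19:50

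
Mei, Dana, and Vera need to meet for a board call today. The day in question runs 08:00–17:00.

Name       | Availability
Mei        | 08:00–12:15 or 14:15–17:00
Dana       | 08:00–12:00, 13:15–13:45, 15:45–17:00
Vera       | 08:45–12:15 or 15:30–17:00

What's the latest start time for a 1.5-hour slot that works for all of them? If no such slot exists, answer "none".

Mei ∩ Dana: 08:00-12:00, 15:45-17:00.
Mei ∩ Dana ∩ Vera: 08:45-12:00, 15:45-17:00.
The last common window of at least 90 minutes is 08:45-12:00; a 90-minute meeting can start as late as 10:30 and still end by 12:00.

10:30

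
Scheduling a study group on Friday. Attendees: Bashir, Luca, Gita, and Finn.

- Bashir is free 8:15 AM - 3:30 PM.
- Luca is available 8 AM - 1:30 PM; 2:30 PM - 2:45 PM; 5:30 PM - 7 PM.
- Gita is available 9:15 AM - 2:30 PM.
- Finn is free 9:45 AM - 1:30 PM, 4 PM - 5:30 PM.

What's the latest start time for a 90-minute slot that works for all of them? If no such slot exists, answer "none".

Bashir ∩ Luca: 08:15-13:30, 14:30-14:45.
Bashir ∩ Luca ∩ Gita: 09:15-13:30.
Bashir ∩ Luca ∩ Gita ∩ Finn: 09:45-13:30.
The last common window of at least 90 minutes is 09:45-13:30; a 90-minute meeting can start as late as 12:00 and still end by 13:30.

12:00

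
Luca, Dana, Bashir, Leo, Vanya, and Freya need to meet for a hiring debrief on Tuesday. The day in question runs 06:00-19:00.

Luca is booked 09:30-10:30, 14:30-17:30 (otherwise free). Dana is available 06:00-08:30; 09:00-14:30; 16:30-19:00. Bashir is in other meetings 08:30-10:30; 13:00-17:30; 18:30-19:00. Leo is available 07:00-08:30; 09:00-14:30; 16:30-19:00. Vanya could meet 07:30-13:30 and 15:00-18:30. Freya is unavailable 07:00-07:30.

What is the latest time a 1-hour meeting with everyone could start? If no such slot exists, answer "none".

Luca free: 06:00-09:30, 10:30-14:30, 17:30-19:00 (invert busy blocks within the working day).
Dana free: 06:00-08:30, 09:00-14:30, 16:30-19:00.
Bashir free: 06:00-08:30, 10:30-13:00, 17:30-18:30 (invert busy blocks within the working day).
Leo free: 07:00-08:30, 09:00-14:30, 16:30-19:00.
Vanya free: 07:30-13:30, 15:00-18:30.
Freya free: 06:00-07:00, 07:30-19:00 (invert busy blocks within the working day).
Luca ∩ Dana: 06:00-08:30, 09:00-09:30, 10:30-14:30, 17:30-19:00.
Luca ∩ Dana ∩ Bashir: 06:00-08:30, 10:30-13:00, 17:30-18:30.
Luca ∩ Dana ∩ Bashir ∩ Leo: 07:00-08:30, 10:30-13:00, 17:30-18:30.
Luca ∩ Dana ∩ Bashir ∩ Leo ∩ Vanya: 07:30-08:30, 10:30-13:00, 17:30-18:30.
Luca ∩ Dana ∩ Bashir ∩ Leo ∩ Vanya ∩ Freya: 07:30-08:30, 10:30-13:00, 17:30-18:30.
The last common window of at least 60 minutes is 17:30-18:30; a 60-minute meeting can start as late as 17:30 and still end by 18:30.

17:30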